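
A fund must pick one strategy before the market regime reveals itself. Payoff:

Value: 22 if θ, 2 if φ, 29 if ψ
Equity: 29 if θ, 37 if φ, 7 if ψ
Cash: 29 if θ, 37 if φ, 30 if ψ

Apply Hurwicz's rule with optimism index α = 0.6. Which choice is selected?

Cash

Value: 0.6·29 + 0.4·2 = 18.2
Equity: 0.6·37 + 0.4·7 = 25
Cash: 0.6·37 + 0.4·29 = 33.8
Highest Hurwicz score = 33.8 → Cash.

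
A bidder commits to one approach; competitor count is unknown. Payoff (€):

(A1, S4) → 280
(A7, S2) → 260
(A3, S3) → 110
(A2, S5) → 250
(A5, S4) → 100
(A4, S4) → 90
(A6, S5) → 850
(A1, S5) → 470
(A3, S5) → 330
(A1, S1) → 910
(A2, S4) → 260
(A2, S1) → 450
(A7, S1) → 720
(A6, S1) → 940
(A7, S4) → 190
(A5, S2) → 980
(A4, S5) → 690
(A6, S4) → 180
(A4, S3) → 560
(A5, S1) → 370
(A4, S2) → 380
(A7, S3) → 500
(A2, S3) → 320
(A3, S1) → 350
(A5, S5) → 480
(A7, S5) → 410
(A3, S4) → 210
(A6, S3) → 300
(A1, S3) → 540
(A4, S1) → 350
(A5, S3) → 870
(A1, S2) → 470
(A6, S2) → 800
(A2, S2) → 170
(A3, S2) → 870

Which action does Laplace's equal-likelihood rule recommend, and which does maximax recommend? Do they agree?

Row averages: A1=534, A2=290, A3=374, A4=414, A5=560, A6=614, A7=416
Highest average = 614 → A6.
Row maxima: A1=910, A2=450, A3=870, A4=690, A5=980, A6=940, A7=720
Best best-case = 980 → A5.

laplace → A6; maximax → A5 (disagree)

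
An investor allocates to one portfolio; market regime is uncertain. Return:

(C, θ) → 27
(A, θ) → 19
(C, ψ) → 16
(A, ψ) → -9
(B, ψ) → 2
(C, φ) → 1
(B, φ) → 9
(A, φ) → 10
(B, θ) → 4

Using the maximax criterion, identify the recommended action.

C

Row maxima: A=19, B=9, C=27
Best best-case = 27 → C.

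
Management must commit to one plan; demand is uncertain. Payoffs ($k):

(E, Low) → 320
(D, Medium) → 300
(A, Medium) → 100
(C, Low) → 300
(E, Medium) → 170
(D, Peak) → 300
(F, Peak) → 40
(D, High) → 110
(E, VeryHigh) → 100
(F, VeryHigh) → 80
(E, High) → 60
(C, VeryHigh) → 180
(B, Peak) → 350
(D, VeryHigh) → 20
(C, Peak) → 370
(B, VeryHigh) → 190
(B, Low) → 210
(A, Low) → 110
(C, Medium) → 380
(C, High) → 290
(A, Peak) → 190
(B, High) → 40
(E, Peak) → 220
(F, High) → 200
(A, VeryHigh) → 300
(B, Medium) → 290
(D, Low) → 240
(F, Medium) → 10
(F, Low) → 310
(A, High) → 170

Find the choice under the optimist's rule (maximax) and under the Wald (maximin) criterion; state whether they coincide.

maximax → C; maximin → C (agree)

Row maxima: A=300, B=350, C=380, D=300, E=320, F=310
Best best-case = 380 → C.
Row minima: A=100, B=40, C=180, D=20, E=60, F=10
Best worst-case = 180 → C.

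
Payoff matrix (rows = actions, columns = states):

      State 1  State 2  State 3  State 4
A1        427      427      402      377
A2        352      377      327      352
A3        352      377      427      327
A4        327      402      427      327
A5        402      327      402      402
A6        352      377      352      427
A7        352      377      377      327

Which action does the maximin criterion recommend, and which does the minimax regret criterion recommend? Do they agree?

maximin → A1; minimax regret → A1 (agree)

Row minima: A1=377, A2=327, A3=327, A4=327, A5=327, A6=352, A7=327
Best worst-case = 377 → A1.
Column bests: State 1=427, State 2=427, State 3=427, State 4=427.
A1 regrets: 0, 0, 25, 50 → max 50
A2 regrets: 75, 50, 100, 75 → max 100
A3 regrets: 75, 50, 0, 100 → max 100
A4 regrets: 100, 25, 0, 100 → max 100
A5 regrets: 25, 100, 25, 25 → max 100
A6 regrets: 75, 50, 75, 0 → max 75
A7 regrets: 75, 50, 50, 100 → max 100
Smallest max regret = 50 → A1.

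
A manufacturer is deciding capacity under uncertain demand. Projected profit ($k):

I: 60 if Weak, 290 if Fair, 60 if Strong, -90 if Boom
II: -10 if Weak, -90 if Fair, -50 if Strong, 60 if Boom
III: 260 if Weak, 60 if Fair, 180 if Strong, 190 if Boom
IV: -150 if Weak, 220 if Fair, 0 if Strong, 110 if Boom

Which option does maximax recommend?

I

Row maxima: I=290, II=60, III=260, IV=220
Best best-case = 290 → I.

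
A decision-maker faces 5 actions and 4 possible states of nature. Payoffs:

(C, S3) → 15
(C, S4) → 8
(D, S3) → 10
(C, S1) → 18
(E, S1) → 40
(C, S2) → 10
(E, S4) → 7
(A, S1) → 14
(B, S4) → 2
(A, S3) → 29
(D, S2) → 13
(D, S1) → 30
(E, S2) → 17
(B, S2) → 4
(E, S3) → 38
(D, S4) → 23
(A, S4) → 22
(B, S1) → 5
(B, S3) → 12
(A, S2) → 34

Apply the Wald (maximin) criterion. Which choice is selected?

A

Row minima: A=14, B=2, C=8, D=10, E=7
Best worst-case = 14 → A.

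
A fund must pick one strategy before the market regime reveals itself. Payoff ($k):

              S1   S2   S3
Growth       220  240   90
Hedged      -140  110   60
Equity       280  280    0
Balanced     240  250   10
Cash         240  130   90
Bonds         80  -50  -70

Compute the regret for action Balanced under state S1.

Best payoff under S1 is 280.
Regret = 280 − 240 = 40.

40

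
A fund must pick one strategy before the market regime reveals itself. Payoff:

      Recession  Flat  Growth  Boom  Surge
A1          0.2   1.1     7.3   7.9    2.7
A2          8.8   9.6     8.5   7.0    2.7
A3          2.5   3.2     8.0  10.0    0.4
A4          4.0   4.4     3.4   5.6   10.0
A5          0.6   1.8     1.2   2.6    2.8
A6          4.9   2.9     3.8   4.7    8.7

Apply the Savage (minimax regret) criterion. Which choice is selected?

Column bests: Recession=8.8, Flat=9.6, Growth=8.5, Boom=10.0, Surge=10.0.
A1 regrets: 8.6, 8.5, 1.2, 2.1, 7.3 → max 8.6
A2 regrets: 0.0, 0.0, 0.0, 3.0, 7.3 → max 7.3
A3 regrets: 6.3, 6.4, 0.5, 0.0, 9.6 → max 9.6
A4 regrets: 4.8, 5.2, 5.1, 4.4, 0.0 → max 5.2
A5 regrets: 8.2, 7.8, 7.3, 7.4, 7.2 → max 8.2
A6 regrets: 3.9, 6.7, 4.7, 5.3, 1.3 → max 6.7
Smallest max regret = 5.2 → A4.

A4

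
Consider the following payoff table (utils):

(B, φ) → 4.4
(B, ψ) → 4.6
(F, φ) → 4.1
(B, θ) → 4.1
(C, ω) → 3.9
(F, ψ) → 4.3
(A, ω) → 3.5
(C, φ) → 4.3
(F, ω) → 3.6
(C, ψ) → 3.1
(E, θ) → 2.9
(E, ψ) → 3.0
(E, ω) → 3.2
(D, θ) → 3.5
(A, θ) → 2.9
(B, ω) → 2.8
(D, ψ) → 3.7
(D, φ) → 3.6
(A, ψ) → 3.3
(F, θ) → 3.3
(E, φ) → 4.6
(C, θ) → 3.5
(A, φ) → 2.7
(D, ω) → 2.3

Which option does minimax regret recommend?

F

Column bests: θ=4.1, φ=4.6, ψ=4.6, ω=3.9.
A regrets: 1.2, 1.9, 1.3, 0.4 → max 1.9
B regrets: 0.0, 0.2, 0.0, 1.1 → max 1.1
C regrets: 0.6, 0.3, 1.5, 0.0 → max 1.5
D regrets: 0.6, 1.0, 0.9, 1.6 → max 1.6
E regrets: 1.2, 0.0, 1.6, 0.7 → max 1.6
F regrets: 0.8, 0.5, 0.3, 0.3 → max 0.8
Smallest max regret = 0.8 → F.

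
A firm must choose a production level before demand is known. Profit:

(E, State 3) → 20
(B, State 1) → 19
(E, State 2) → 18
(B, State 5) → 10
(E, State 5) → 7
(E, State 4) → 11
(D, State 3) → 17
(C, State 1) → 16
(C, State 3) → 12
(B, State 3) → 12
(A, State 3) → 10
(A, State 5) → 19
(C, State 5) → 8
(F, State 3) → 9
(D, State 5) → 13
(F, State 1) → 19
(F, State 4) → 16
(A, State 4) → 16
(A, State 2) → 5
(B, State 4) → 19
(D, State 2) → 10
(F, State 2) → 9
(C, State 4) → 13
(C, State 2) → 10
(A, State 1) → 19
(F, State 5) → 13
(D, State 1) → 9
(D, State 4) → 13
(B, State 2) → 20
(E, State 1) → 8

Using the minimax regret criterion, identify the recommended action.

Column bests: State 1=19, State 2=20, State 3=20, State 4=19, State 5=19.
A regrets: 0, 15, 10, 3, 0 → max 15
B regrets: 0, 0, 8, 0, 9 → max 9
C regrets: 3, 10, 8, 6, 11 → max 11
D regrets: 10, 10, 3, 6, 6 → max 10
E regrets: 11, 2, 0, 8, 12 → max 12
F regrets: 0, 11, 11, 3, 6 → max 11
Smallest max regret = 9 → B.

B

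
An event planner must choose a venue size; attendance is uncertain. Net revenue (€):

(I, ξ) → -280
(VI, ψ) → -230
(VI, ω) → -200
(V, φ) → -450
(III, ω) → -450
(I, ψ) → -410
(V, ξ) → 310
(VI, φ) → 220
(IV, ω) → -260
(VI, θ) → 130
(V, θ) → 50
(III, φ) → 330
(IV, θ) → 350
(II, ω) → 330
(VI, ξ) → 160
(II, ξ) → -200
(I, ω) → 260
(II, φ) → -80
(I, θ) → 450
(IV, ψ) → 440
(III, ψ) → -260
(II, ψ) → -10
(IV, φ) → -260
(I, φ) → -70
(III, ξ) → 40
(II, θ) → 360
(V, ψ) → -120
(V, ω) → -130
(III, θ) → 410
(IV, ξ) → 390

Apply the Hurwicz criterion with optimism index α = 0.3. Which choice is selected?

I: 0.3·450 + 0.7·(-410) = -152
II: 0.3·360 + 0.7·(-200) = -32
III: 0.3·410 + 0.7·(-450) = -192
IV: 0.3·440 + 0.7·(-260) = -50
V: 0.3·310 + 0.7·(-450) = -222
VI: 0.3·220 + 0.7·(-230) = -95
Highest Hurwicz score = -32 → II.

II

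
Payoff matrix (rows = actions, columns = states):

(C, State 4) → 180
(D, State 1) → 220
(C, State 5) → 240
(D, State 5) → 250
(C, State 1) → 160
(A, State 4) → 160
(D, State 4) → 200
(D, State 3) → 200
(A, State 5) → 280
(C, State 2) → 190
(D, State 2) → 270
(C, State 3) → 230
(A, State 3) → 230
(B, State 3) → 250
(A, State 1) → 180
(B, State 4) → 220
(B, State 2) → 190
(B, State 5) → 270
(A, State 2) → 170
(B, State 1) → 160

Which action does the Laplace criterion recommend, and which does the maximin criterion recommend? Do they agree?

Row averages: A=204, B=218, C=200, D=228
Highest average = 228 → D.
Row minima: A=160, B=160, C=160, D=200
Best worst-case = 200 → D.

laplace → D; maximin → D (agree)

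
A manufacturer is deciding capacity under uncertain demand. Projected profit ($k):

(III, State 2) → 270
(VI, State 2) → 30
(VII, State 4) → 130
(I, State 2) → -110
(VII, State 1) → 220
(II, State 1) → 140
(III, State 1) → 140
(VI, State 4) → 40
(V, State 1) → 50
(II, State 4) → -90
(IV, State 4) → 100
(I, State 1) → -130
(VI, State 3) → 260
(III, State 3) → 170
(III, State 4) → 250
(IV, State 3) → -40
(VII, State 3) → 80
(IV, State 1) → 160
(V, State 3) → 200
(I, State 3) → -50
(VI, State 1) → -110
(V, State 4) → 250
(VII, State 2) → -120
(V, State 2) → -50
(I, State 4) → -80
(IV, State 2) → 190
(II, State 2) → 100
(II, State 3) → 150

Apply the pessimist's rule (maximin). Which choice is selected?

Row minima: I=-130, II=-90, III=140, IV=-40, V=-50, VI=-110, VII=-120
Best worst-case = 140 → III.

III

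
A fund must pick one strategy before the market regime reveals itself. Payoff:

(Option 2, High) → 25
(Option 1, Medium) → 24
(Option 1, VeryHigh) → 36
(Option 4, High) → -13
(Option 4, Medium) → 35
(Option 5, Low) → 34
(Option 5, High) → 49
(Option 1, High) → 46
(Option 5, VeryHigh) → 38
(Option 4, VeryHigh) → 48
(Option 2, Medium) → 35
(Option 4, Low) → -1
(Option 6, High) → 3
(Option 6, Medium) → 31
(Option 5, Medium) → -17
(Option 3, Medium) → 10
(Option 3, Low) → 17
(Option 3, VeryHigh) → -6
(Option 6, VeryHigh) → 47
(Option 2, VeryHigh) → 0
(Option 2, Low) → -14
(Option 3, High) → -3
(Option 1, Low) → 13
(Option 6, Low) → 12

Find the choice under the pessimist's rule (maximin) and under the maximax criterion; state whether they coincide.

Row minima: Option 1=13, Option 2=-14, Option 3=-6, Option 4=-13, Option 5=-17, Option 6=3
Best worst-case = 13 → Option 1.
Row maxima: Option 1=46, Option 2=35, Option 3=17, Option 4=48, Option 5=49, Option 6=47
Best best-case = 49 → Option 5.

maximin → Option 1; maximax → Option 5 (disagree)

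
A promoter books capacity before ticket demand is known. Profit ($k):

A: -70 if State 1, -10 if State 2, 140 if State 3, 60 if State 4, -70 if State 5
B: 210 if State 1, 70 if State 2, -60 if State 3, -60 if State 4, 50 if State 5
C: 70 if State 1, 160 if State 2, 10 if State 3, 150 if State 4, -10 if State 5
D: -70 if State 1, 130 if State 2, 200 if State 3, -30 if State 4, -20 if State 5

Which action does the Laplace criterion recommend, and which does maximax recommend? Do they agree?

laplace → C; maximax → B (disagree)

Row averages: A=10, B=42, C=76, D=42
Highest average = 76 → C.
Row maxima: A=140, B=210, C=160, D=200
Best best-case = 210 → B.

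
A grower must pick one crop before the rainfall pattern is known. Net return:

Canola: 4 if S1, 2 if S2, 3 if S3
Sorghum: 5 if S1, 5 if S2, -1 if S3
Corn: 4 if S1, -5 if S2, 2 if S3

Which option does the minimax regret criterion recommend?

Canola

Column bests: S1=5, S2=5, S3=3.
Canola regrets: 1, 3, 0 → max 3
Sorghum regrets: 0, 0, 4 → max 4
Corn regrets: 1, 10, 1 → max 10
Smallest max regret = 3 → Canola.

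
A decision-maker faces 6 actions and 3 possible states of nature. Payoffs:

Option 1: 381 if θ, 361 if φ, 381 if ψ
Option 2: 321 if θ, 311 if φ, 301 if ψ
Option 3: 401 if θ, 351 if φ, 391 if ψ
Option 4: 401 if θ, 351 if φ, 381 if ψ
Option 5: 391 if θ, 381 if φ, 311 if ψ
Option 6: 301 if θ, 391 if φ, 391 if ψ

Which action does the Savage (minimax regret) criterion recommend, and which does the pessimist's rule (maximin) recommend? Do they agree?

Column bests: θ=401, φ=391, ψ=391.
Option 1 regrets: 20, 30, 10 → max 30
Option 2 regrets: 80, 80, 90 → max 90
Option 3 regrets: 0, 40, 0 → max 40
Option 4 regrets: 0, 40, 10 → max 40
Option 5 regrets: 10, 10, 80 → max 80
Option 6 regrets: 100, 0, 0 → max 100
Smallest max regret = 30 → Option 1.
Row minima: Option 1=361, Option 2=301, Option 3=351, Option 4=351, Option 5=311, Option 6=301
Best worst-case = 361 → Option 1.

minimax regret → Option 1; maximin → Option 1 (agree)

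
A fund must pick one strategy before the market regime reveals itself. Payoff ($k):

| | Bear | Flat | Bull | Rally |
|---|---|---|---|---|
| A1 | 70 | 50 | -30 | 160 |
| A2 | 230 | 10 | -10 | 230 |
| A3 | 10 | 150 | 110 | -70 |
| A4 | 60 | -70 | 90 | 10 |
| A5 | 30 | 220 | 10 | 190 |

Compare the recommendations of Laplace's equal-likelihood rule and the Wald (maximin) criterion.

Row averages: A1=62.5, A2=115, A3=50, A4=22.5, A5=112.5
Highest average = 115 → A2.
Row minima: A1=-30, A2=-10, A3=-70, A4=-70, A5=10
Best worst-case = 10 → A5.

laplace → A2; maximin → A5 (disagree)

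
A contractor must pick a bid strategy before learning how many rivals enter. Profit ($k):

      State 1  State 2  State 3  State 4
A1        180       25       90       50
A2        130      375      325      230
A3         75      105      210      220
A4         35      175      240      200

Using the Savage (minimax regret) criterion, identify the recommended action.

A2

Column bests: State 1=180, State 2=375, State 3=325, State 4=230.
A1 regrets: 0, 350, 235, 180 → max 350
A2 regrets: 50, 0, 0, 0 → max 50
A3 regrets: 105, 270, 115, 10 → max 270
A4 regrets: 145, 200, 85, 30 → max 200
Smallest max regret = 50 → A2.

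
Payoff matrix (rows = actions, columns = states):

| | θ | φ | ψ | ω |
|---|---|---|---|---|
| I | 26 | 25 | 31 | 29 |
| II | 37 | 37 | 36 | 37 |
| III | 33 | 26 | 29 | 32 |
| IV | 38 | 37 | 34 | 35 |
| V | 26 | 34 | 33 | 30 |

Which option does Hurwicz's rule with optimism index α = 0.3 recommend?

I: 0.3·31 + 0.7·25 = 26.8
II: 0.3·37 + 0.7·36 = 36.3
III: 0.3·33 + 0.7·26 = 28.1
IV: 0.3·38 + 0.7·34 = 35.2
V: 0.3·34 + 0.7·26 = 28.4
Highest Hurwicz score = 36.3 → II.

II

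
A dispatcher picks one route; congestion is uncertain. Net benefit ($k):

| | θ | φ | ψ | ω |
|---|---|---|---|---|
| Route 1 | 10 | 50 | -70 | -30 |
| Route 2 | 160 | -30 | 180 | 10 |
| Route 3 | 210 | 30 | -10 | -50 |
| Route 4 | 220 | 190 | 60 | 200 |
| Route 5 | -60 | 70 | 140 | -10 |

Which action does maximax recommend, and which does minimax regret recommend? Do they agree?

maximax → Route 4; minimax regret → Route 4 (agree)

Row maxima: Route 1=50, Route 2=180, Route 3=210, Route 4=220, Route 5=140
Best best-case = 220 → Route 4.
Column bests: θ=220, φ=190, ψ=180, ω=200.
Route 1 regrets: 210, 140, 250, 230 → max 250
Route 2 regrets: 60, 220, 0, 190 → max 220
Route 3 regrets: 10, 160, 190, 250 → max 250
Route 4 regrets: 0, 0, 120, 0 → max 120
Route 5 regrets: 280, 120, 40, 210 → max 280
Smallest max regret = 120 → Route 4.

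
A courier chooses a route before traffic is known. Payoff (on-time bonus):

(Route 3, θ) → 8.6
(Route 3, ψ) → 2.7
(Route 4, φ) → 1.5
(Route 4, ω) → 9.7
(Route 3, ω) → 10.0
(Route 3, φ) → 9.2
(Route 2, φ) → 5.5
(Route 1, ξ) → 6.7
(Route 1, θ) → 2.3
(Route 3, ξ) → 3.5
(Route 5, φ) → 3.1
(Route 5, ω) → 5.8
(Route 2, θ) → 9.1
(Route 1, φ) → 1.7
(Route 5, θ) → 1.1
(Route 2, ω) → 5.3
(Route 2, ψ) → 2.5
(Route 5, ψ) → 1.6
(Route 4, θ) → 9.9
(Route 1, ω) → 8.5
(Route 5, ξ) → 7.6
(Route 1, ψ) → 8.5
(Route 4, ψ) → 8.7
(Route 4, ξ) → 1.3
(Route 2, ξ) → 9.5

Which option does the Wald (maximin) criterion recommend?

Route 3

Row minima: Route 1=1.7, Route 2=2.5, Route 3=2.7, Route 4=1.3, Route 5=1.1
Best worst-case = 2.7 → Route 3.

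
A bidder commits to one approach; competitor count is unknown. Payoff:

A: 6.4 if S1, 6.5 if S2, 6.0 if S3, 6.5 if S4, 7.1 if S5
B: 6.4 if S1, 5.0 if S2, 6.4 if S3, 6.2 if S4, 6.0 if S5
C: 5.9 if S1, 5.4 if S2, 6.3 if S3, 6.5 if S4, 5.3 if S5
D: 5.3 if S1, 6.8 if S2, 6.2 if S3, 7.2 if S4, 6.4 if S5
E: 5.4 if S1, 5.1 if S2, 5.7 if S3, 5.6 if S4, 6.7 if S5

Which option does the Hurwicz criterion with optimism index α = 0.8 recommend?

A: 0.8·7.1 + 0.2·6.0 = 6.88
B: 0.8·6.4 + 0.2·5.0 = 6.12
C: 0.8·6.5 + 0.2·5.3 = 6.26
D: 0.8·7.2 + 0.2·5.3 = 6.82
E: 0.8·6.7 + 0.2·5.1 = 6.38
Highest Hurwicz score = 6.88 → A.

A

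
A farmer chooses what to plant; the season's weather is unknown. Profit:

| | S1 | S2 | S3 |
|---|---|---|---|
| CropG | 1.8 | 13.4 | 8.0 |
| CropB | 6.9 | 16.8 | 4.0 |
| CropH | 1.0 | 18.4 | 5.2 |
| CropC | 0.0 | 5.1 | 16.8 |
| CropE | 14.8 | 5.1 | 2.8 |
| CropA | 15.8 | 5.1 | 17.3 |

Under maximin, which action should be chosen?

CropA

Row minima: CropG=1.8, CropB=4.0, CropH=1.0, CropC=0.0, CropE=2.8, CropA=5.1
Best worst-case = 5.1 → CropA.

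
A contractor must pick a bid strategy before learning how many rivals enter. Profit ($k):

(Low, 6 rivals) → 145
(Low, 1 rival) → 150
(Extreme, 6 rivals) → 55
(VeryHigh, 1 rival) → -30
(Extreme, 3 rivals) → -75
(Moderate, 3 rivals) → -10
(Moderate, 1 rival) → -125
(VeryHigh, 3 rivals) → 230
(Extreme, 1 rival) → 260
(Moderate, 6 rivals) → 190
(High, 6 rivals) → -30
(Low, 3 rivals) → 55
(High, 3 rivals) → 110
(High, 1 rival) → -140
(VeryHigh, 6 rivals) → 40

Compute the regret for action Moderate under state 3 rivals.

Best payoff under 3 rivals is 230.
Regret = 230 − (-10) = 240.

240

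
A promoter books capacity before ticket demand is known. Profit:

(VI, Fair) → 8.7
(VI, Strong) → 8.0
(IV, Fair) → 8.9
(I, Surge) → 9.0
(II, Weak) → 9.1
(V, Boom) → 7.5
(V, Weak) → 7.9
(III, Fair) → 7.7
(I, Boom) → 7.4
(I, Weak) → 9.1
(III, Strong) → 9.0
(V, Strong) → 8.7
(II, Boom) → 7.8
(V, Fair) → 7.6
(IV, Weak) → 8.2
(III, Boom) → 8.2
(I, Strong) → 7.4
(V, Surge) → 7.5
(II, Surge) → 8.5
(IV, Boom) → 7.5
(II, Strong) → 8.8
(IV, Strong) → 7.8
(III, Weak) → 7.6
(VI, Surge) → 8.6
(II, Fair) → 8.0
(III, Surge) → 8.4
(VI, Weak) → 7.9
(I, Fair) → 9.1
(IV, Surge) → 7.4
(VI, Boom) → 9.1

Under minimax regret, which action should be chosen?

Column bests: Weak=9.1, Fair=9.1, Strong=9.0, Boom=9.1, Surge=9.0.
I regrets: 0.0, 0.0, 1.6, 1.7, 0.0 → max 1.7
II regrets: 0.0, 1.1, 0.2, 1.3, 0.5 → max 1.3
III regrets: 1.5, 1.4, 0.0, 0.9, 0.6 → max 1.5
IV regrets: 0.9, 0.2, 1.2, 1.6, 1.6 → max 1.6
V regrets: 1.2, 1.5, 0.3, 1.6, 1.5 → max 1.6
VI regrets: 1.2, 0.4, 1.0, 0.0, 0.4 → max 1.2
Smallest max regret = 1.2 → VI.

VI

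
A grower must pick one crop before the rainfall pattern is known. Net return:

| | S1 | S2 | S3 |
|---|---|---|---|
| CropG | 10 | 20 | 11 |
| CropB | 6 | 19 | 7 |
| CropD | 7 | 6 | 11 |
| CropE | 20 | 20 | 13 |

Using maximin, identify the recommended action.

Row minima: CropG=10, CropB=6, CropD=6, CropE=13
Best worst-case = 13 → CropE.

CropE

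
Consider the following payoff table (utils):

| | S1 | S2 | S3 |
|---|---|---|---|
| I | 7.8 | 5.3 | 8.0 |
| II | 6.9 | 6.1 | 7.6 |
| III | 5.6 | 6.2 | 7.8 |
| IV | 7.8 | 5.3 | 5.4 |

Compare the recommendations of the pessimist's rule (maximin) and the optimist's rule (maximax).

maximin → II; maximax → I (disagree)

Row minima: I=5.3, II=6.1, III=5.6, IV=5.3
Best worst-case = 6.1 → II.
Row maxima: I=8.0, II=7.6, III=7.8, IV=7.8
Best best-case = 8.0 → I.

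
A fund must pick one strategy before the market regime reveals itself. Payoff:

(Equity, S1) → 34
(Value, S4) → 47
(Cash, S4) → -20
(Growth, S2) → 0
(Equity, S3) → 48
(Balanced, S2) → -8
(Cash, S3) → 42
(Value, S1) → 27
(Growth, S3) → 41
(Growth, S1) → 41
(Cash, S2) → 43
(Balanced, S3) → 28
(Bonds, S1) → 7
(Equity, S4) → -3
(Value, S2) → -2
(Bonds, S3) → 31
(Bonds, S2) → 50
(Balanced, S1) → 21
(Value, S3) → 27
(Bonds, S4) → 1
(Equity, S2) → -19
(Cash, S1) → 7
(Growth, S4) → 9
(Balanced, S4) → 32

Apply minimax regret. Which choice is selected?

Bonds

Column bests: S1=41, S2=50, S3=48, S4=47.
Growth regrets: 0, 50, 7, 38 → max 50
Cash regrets: 34, 7, 6, 67 → max 67
Equity regrets: 7, 69, 0, 50 → max 69
Bonds regrets: 34, 0, 17, 46 → max 46
Balanced regrets: 20, 58, 20, 15 → max 58
Value regrets: 14, 52, 21, 0 → max 52
Smallest max regret = 46 → Bonds.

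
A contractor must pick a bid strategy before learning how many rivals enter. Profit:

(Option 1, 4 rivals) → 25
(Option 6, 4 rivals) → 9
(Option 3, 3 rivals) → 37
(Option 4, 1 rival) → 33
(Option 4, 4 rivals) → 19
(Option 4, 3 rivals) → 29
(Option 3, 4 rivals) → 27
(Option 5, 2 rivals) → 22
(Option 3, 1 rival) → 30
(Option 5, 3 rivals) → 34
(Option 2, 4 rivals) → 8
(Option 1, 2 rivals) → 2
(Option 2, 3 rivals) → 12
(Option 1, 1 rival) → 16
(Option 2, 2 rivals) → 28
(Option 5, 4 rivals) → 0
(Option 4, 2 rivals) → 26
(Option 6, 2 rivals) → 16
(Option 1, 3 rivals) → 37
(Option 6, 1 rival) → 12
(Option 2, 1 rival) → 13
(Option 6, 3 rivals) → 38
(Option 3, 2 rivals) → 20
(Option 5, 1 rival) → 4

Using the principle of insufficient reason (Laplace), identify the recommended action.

Option 3

Row averages: Option 1=20, Option 2=15.25, Option 3=28.5, Option 4=26.75, Option 5=15, Option 6=18.75
Highest average = 28.5 → Option 3.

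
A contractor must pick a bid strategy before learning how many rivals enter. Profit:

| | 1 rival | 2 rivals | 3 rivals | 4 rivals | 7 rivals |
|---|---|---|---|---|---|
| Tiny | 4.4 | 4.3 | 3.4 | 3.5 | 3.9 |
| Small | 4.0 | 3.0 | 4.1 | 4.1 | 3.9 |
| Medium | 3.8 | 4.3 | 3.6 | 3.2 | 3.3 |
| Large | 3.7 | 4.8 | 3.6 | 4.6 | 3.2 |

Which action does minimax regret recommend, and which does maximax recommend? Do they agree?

minimax regret → Large; maximax → Large (agree)

Column bests: 1 rival=4.4, 2 rivals=4.8, 3 rivals=4.1, 4 rivals=4.6, 7 rivals=3.9.
Tiny regrets: 0.0, 0.5, 0.7, 1.1, 0.0 → max 1.1
Small regrets: 0.4, 1.8, 0.0, 0.5, 0.0 → max 1.8
Medium regrets: 0.6, 0.5, 0.5, 1.4, 0.6 → max 1.4
Large regrets: 0.7, 0.0, 0.5, 0.0, 0.7 → max 0.7
Smallest max regret = 0.7 → Large.
Row maxima: Tiny=4.4, Small=4.1, Medium=4.3, Large=4.8
Best best-case = 4.8 → Large.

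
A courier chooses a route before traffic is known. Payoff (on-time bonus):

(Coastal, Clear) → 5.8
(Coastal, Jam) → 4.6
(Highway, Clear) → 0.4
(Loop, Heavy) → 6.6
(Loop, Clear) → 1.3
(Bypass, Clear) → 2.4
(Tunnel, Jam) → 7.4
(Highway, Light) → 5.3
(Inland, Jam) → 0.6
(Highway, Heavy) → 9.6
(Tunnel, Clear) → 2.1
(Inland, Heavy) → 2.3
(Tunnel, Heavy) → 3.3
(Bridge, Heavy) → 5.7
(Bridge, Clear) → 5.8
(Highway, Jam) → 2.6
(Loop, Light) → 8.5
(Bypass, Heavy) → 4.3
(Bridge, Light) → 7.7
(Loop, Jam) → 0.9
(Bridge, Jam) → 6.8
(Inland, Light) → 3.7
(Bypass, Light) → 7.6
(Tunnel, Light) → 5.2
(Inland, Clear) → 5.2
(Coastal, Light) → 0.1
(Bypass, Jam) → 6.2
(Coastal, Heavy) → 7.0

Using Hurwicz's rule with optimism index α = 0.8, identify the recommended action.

Tunnel: 0.8·7.4 + 0.2·2.1 = 6.34
Highway: 0.8·9.6 + 0.2·0.4 = 7.76
Loop: 0.8·8.5 + 0.2·0.9 = 6.98
Coastal: 0.8·7.0 + 0.2·0.1 = 5.62
Bridge: 0.8·7.7 + 0.2·5.7 = 7.3
Bypass: 0.8·7.6 + 0.2·2.4 = 6.56
Inland: 0.8·5.2 + 0.2·0.6 = 4.28
Highest Hurwicz score = 7.76 → Highway.

Highway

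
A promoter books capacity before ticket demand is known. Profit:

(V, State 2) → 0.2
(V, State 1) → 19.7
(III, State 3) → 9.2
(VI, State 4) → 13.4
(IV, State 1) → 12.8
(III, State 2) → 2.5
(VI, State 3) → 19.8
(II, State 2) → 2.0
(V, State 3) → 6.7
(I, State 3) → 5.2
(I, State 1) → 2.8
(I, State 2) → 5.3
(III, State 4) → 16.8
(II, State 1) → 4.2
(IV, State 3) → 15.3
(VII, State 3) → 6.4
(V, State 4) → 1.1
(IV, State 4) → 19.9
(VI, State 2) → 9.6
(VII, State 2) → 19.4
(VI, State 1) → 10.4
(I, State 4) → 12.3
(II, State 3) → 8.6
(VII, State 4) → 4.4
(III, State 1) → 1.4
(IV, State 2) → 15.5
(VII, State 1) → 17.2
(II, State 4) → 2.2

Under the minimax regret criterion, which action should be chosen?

Column bests: State 1=19.7, State 2=19.4, State 3=19.8, State 4=19.9.
I regrets: 16.9, 14.1, 14.6, 7.6 → max 16.9
II regrets: 15.5, 17.4, 11.2, 17.7 → max 17.7
III regrets: 18.3, 16.9, 10.6, 3.1 → max 18.3
IV regrets: 6.9, 3.9, 4.5, 0.0 → max 6.9
V regrets: 0.0, 19.2, 13.1, 18.8 → max 19.2
VI regrets: 9.3, 9.8, 0.0, 6.5 → max 9.8
VII regrets: 2.5, 0.0, 13.4, 15.5 → max 15.5
Smallest max regret = 6.9 → IV.

IV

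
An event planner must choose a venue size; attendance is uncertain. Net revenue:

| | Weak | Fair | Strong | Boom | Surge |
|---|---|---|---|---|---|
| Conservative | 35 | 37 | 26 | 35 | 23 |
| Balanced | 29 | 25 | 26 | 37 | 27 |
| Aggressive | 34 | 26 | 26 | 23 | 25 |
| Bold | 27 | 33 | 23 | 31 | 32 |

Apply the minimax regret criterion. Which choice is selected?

Bold

Column bests: Weak=35, Fair=37, Strong=26, Boom=37, Surge=32.
Conservative regrets: 0, 0, 0, 2, 9 → max 9
Balanced regrets: 6, 12, 0, 0, 5 → max 12
Aggressive regrets: 1, 11, 0, 14, 7 → max 14
Bold regrets: 8, 4, 3, 6, 0 → max 8
Smallest max regret = 8 → Bold.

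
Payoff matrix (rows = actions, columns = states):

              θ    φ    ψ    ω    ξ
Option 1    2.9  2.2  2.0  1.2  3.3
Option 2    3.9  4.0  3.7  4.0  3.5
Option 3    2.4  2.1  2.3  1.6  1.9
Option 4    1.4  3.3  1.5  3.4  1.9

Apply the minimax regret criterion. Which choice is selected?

Option 2

Column bests: θ=3.9, φ=4.0, ψ=3.7, ω=4.0, ξ=3.5.
Option 1 regrets: 1.0, 1.8, 1.7, 2.8, 0.2 → max 2.8
Option 2 regrets: 0.0, 0.0, 0.0, 0.0, 0.0 → max 0.0
Option 3 regrets: 1.5, 1.9, 1.4, 2.4, 1.6 → max 2.4
Option 4 regrets: 2.5, 0.7, 2.2, 0.6, 1.6 → max 2.5
Smallest max regret = 0.0 → Option 2.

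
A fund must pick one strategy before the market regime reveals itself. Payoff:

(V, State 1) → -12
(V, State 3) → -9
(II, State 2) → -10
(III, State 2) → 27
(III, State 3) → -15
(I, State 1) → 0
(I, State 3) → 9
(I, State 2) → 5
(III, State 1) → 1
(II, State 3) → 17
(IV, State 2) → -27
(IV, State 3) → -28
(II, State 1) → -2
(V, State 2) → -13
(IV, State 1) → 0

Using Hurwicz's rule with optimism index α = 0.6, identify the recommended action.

I: 0.6·9 + 0.4·0 = 5.4
II: 0.6·17 + 0.4·(-10) = 6.2
III: 0.6·27 + 0.4·(-15) = 10.2
IV: 0.6·0 + 0.4·(-28) = -11.2
V: 0.6·(-9) + 0.4·(-13) = -10.6
Highest Hurwicz score = 10.2 → III.

III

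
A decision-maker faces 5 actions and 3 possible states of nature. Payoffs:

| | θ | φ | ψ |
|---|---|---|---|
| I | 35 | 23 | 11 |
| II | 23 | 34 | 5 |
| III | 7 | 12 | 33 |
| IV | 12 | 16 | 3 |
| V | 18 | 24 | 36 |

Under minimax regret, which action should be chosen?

V

Column bests: θ=35, φ=34, ψ=36.
I regrets: 0, 11, 25 → max 25
II regrets: 12, 0, 31 → max 31
III regrets: 28, 22, 3 → max 28
IV regrets: 23, 18, 33 → max 33
V regrets: 17, 10, 0 → max 17
Smallest max regret = 17 → V.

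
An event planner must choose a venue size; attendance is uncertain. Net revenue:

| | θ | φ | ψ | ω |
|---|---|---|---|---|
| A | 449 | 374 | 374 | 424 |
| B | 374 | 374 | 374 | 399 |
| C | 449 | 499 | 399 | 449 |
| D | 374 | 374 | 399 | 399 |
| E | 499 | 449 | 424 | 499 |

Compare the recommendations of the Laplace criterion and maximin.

laplace → E; maximin → E (agree)

Row averages: A=405.25, B=380.25, C=449, D=386.5, E=467.75
Highest average = 467.75 → E.
Row minima: A=374, B=374, C=399, D=374, E=424
Best worst-case = 424 → E.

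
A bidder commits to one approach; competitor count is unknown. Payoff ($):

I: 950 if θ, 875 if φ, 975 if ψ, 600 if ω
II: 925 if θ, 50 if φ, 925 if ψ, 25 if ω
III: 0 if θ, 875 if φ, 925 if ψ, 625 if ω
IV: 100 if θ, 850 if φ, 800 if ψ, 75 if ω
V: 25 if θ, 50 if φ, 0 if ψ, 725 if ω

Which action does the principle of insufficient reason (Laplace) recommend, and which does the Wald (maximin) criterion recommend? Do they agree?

laplace → I; maximin → I (agree)

Row averages: I=850, II=481.25, III=606.25, IV=456.25, V=200
Highest average = 850 → I.
Row minima: I=600, II=25, III=0, IV=75, V=0
Best worst-case = 600 → I.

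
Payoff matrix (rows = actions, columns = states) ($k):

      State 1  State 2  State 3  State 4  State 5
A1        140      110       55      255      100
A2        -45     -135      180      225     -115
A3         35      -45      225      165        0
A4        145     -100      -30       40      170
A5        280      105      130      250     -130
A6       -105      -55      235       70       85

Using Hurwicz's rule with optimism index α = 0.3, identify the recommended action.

A1: 0.3·255 + 0.7·55 = 115
A2: 0.3·225 + 0.7·(-135) = -27
A3: 0.3·225 + 0.7·(-45) = 36
A4: 0.3·170 + 0.7·(-100) = -19
A5: 0.3·280 + 0.7·(-130) = -7
A6: 0.3·235 + 0.7·(-105) = -3
Highest Hurwicz score = 115 → A1.

A1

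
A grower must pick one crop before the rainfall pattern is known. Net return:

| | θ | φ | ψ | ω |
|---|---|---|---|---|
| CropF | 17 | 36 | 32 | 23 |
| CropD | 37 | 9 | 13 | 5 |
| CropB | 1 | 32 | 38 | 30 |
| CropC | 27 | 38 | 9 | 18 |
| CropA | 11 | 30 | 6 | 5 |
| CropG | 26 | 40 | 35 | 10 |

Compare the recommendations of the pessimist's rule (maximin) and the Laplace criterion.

maximin → CropF; laplace → CropG (disagree)

Row minima: CropF=17, CropD=5, CropB=1, CropC=9, CropA=5, CropG=10
Best worst-case = 17 → CropF.
Row averages: CropF=27, CropD=16, CropB=25.25, CropC=23, CropA=13, CropG=27.75
Highest average = 27.75 → CropG.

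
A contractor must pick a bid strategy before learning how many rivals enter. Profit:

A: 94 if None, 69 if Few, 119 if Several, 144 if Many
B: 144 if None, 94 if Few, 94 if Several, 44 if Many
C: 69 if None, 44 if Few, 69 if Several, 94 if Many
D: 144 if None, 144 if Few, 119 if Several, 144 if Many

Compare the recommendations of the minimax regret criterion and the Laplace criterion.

minimax regret → D; laplace → D (agree)

Column bests: None=144, Few=144, Several=119, Many=144.
A regrets: 50, 75, 0, 0 → max 75
B regrets: 0, 50, 25, 100 → max 100
C regrets: 75, 100, 50, 50 → max 100
D regrets: 0, 0, 0, 0 → max 0
Smallest max regret = 0 → D.
Row averages: A=106.5, B=94, C=69, D=137.75
Highest average = 137.75 → D.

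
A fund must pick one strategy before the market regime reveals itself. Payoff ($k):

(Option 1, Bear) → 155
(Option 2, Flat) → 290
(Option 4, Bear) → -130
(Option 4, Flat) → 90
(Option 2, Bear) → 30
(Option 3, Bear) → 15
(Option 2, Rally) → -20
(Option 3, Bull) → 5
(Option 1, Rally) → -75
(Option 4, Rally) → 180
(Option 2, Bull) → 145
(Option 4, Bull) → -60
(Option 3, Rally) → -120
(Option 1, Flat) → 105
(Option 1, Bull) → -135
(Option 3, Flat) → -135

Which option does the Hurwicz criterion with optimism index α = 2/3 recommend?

Option 1: 2/3·155 + 1/3·(-135) = 175/3
Option 2: 2/3·290 + 1/3·(-20) = 560/3
Option 3: 2/3·15 + 1/3·(-135) = -35
Option 4: 2/3·180 + 1/3·(-130) = 230/3
Highest Hurwicz score = 560/3 → Option 2.

Option 2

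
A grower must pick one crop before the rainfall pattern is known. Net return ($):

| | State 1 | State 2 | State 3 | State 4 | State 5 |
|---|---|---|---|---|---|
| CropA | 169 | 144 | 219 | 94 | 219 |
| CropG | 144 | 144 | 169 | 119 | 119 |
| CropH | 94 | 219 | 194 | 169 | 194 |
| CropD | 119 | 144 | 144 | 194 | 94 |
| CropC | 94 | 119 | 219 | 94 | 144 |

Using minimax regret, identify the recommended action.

CropH

Column bests: State 1=169, State 2=219, State 3=219, State 4=194, State 5=219.
CropA regrets: 0, 75, 0, 100, 0 → max 100
CropG regrets: 25, 75, 50, 75, 100 → max 100
CropH regrets: 75, 0, 25, 25, 25 → max 75
CropD regrets: 50, 75, 75, 0, 125 → max 125
CropC regrets: 75, 100, 0, 100, 75 → max 100
Smallest max regret = 75 → CropH.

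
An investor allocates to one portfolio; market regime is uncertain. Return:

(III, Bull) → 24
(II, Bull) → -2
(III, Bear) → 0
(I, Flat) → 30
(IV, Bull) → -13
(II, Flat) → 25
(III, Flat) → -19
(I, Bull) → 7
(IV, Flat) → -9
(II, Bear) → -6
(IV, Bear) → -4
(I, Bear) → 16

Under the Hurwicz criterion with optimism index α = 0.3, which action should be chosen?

I: 0.3·30 + 0.7·7 = 13.9
II: 0.3·25 + 0.7·(-6) = 3.3
III: 0.3·24 + 0.7·(-19) = -6.1
IV: 0.3·(-4) + 0.7·(-13) = -10.3
Highest Hurwicz score = 13.9 → I.

I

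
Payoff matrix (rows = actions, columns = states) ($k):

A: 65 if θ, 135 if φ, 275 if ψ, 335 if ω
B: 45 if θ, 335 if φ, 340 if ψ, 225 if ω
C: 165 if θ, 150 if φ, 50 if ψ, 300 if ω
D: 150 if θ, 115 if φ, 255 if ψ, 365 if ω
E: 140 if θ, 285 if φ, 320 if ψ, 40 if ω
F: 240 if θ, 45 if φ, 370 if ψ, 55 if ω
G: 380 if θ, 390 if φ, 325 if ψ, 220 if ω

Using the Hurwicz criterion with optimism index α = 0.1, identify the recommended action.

G

A: 0.1·335 + 0.9·65 = 92
B: 0.1·340 + 0.9·45 = 74.5
C: 0.1·300 + 0.9·50 = 75
D: 0.1·365 + 0.9·115 = 140
E: 0.1·320 + 0.9·40 = 68
F: 0.1·370 + 0.9·45 = 77.5
G: 0.1·390 + 0.9·220 = 237
Highest Hurwicz score = 237 → G.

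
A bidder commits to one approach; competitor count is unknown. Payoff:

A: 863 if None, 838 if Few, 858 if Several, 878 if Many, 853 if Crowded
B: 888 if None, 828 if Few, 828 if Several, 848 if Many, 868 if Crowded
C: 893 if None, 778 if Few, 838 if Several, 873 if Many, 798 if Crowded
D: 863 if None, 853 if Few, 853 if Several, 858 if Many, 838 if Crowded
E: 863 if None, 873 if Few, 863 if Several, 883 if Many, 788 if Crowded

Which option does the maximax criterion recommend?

C

Row maxima: A=878, B=888, C=893, D=863, E=883
Best best-case = 893 → C.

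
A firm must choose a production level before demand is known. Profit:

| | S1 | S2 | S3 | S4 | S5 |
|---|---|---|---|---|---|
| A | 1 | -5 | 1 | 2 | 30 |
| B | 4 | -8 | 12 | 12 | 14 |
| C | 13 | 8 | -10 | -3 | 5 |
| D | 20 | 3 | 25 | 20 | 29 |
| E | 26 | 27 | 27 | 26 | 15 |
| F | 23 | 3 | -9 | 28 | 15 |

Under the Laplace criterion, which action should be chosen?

E

Row averages: A=5.8, B=6.8, C=2.6, D=19.4, E=24.2, F=12
Highest average = 24.2 → E.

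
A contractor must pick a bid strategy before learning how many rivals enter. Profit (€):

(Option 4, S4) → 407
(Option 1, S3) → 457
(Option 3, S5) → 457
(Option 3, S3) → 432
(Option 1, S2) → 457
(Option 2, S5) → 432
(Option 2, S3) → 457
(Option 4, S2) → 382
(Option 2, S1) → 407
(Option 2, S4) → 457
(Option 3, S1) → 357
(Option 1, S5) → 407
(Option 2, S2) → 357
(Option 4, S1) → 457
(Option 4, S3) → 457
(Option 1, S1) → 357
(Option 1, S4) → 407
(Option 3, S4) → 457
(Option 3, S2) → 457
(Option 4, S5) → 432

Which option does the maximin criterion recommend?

Row minima: Option 1=357, Option 2=357, Option 3=357, Option 4=382
Best worst-case = 382 → Option 4.

Option 4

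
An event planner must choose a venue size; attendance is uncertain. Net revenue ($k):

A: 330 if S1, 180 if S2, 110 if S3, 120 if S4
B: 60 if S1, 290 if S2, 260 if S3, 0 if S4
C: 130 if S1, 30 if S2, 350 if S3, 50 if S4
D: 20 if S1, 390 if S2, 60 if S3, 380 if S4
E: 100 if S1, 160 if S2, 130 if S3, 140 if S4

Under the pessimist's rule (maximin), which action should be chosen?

A

Row minima: A=110, B=0, C=30, D=20, E=100
Best worst-case = 110 → A.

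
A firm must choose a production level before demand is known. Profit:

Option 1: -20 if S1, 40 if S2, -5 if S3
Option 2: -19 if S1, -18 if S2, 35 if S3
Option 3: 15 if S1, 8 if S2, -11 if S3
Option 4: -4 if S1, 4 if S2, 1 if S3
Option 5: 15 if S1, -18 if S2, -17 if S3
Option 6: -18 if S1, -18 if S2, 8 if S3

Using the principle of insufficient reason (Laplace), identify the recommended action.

Option 1

Row averages: Option 1=5, Option 2=-2/3, Option 3=4, Option 4=1/3, Option 5=-20/3, Option 6=-28/3
Highest average = 5 → Option 1.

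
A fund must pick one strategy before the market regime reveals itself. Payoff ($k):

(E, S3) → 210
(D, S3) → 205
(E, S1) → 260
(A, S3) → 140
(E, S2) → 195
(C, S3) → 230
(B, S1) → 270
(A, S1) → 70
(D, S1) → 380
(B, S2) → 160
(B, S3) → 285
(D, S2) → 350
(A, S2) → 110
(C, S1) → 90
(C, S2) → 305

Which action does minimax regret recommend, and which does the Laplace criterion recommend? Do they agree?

Column bests: S1=380, S2=350, S3=285.
A regrets: 310, 240, 145 → max 310
B regrets: 110, 190, 0 → max 190
C regrets: 290, 45, 55 → max 290
D regrets: 0, 0, 80 → max 80
E regrets: 120, 155, 75 → max 155
Smallest max regret = 80 → D.
Row averages: A=320/3, B=715/3, C=625/3, D=935/3, E=665/3
Highest average = 935/3 → D.

minimax regret → D; laplace → D (agree)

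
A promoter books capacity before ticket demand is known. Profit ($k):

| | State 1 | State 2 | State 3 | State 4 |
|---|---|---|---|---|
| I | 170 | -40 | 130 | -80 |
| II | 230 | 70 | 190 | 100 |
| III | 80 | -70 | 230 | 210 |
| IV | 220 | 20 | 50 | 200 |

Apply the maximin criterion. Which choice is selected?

II

Row minima: I=-80, II=70, III=-70, IV=20
Best worst-case = 70 → II.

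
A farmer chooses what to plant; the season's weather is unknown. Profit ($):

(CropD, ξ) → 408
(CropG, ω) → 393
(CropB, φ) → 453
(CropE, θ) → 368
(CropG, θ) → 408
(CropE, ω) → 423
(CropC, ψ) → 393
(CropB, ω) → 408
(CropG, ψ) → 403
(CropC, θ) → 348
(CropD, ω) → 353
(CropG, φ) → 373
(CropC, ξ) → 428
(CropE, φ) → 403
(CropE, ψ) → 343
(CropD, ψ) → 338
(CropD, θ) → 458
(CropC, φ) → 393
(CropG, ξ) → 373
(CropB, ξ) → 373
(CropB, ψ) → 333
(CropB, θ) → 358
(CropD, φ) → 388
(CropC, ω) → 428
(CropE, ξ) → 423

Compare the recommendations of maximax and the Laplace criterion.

Row maxima: CropG=408, CropD=458, CropC=428, CropB=453, CropE=423
Best best-case = 458 → CropD.
Row averages: CropG=390, CropD=389, CropC=398, CropB=385, CropE=392
Highest average = 398 → CropC.

maximax → CropD; laplace → CropC (disagree)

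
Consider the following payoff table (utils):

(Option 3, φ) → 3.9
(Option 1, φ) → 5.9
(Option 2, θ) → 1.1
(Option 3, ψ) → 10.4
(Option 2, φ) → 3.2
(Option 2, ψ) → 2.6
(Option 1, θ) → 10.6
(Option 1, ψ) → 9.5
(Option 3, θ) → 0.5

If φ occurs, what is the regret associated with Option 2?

2.7

Best payoff under φ is 5.9.
Regret = 5.9 − 3.2 = 2.7.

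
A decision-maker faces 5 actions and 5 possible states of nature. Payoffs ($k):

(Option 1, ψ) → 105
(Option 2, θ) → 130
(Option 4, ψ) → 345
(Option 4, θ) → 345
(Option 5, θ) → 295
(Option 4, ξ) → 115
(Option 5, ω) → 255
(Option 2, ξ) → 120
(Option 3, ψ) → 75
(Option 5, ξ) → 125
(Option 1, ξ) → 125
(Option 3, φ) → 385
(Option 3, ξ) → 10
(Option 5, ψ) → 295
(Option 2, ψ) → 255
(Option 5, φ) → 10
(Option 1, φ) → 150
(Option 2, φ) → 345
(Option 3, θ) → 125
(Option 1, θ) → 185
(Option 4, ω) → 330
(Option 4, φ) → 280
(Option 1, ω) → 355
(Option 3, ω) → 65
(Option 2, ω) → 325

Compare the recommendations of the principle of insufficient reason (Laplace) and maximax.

laplace → Option 4; maximax → Option 3 (disagree)

Row averages: Option 1=184, Option 2=235, Option 3=132, Option 4=283, Option 5=196
Highest average = 283 → Option 4.
Row maxima: Option 1=355, Option 2=345, Option 3=385, Option 4=345, Option 5=295
Best best-case = 385 → Option 3.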